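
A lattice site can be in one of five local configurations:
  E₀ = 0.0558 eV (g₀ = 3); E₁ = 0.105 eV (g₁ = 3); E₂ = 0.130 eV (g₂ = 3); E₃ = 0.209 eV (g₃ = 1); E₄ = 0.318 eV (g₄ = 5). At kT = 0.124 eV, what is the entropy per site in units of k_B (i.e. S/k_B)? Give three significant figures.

Eᵢ/kT = 0.45000, 0.84677, 1.0484, 1.6855, 2.5645.
Z = Σ gᵢe^(−Eᵢ/kT) = 3·e^(−0.45000) + 3·e^(−0.84677) + 3·e^(−1.0484) + 1·e^(−1.6855) + 5·e^(−2.5645) = 1.9129 + 1.2864 + 1.0515 + 0.18535 + 0.38479 = 4.8209.
⟨E⟩ = Σ EᵢPᵢ = 0.11193 eV.
S/k_B = ln Z + ⟨E⟩/kT = ln(4.8209) + 0.11193/0.124 = 1.5730 + 0.90266 = 2.48.

2.48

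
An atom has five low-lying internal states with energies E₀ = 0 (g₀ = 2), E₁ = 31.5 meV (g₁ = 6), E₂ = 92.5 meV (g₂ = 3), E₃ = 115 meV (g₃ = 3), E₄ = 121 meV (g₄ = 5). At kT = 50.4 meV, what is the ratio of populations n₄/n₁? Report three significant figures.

0.141

n₄/n₁ = (g₄/g₁) exp[−(E₄−E₁)/kT] = (5/6) × exp(−(89.5 meV)/(50.4 meV)) = (5/6) × exp(-1.7758) = 0.141.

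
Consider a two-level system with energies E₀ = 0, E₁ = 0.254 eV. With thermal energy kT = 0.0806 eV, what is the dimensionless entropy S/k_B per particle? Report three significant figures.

Eᵢ/kT = 0, 3.1514.
Z = Σ e^(−Eᵢ/kT) = e^(−0) + e^(−3.1514) = 1.0000 + 0.042792 = 1.0428.
⟨E⟩ = Σ EᵢPᵢ = 0.010423 eV.
S/k_B = ln Z + ⟨E⟩/kT = ln(1.0428) + 0.010423/0.0806 = 0.041909 + 0.12932 = 0.171.

0.171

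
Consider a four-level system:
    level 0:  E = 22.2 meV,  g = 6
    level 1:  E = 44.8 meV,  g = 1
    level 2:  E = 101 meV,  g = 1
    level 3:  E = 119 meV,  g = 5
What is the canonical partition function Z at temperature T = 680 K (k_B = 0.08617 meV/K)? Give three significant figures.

k_BT = 0.08617 × 680 K = 58.596 meV.
Eᵢ/kT = 0.37887, 0.76456, 1.7237, 2.0309.
Z = Σ gᵢe^(−Eᵢ/kT) = 6·e^(−0.37887) + 1·e^(−0.76456) + 1·e^(−1.7237) + 5·e^(−2.0309) = 4.1078 + 0.46554 + 0.17840 + 0.65609 = 5.4078.

Z = 5.41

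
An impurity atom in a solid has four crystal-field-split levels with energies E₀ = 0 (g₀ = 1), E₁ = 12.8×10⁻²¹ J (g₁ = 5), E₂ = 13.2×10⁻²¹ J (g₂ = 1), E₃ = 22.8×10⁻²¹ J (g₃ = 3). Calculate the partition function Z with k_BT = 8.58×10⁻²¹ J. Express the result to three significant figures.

Z = 2.55

Eᵢ/kT = 0, 1.4918, 1.5385, 2.6573.
Z = Σ gᵢe^(−Eᵢ/kT) = 1·e^(−0) + 5·e^(−1.4918) + 1·e^(−1.5385) + 3·e^(−2.6573) = 1.0000 + 1.1248 + 0.21470 + 0.21041 = 2.5499.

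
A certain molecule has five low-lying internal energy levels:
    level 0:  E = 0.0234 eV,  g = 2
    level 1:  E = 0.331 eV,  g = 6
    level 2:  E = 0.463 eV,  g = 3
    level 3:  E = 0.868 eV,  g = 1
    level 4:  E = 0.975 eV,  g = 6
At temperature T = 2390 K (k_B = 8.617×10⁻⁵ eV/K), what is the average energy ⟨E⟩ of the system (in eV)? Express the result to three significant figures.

k_BT = 8.617×10⁻⁵ × 2390 K = 0.20595 eV.
Eᵢ/kT = 0.11362, 1.6072, 2.2481, 4.2146, 4.7342.
Z = Σ gᵢe^(−Eᵢ/kT) = 2·e^(−0.11362) + 6·e^(−1.6072) + 3·e^(−2.2481) + 1·e^(−4.2146) + 6·e^(−4.7342) = 1.7852 + 1.2027 + 0.31680 + 0.014778 + 0.052737 = 3.3722.
⟨E⟩ = Σ Eᵢ gᵢe^(−Eᵢ/kT) / Z = (0.0234·1.7852 + 0.331·1.2027 + 0.463·0.31680 + 0.868·0.014778 + 0.975·0.052737) / 3.3722 = 0.193 eV.

0.193 eV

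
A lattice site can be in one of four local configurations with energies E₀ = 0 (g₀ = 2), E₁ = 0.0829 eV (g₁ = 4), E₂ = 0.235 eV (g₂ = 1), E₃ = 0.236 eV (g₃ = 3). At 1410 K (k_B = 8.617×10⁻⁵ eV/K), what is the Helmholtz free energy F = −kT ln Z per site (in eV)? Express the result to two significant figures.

k_BT = 8.617×10⁻⁵ × 1410 K = 0.1215 eV.
Eᵢ/kT = 0, 0.6823, 1.934, 1.942.
Z = Σ gᵢe^(−Eᵢ/kT) = 2·e^(−0) + 4·e^(−0.6823) + 1·e^(−1.934) + 3·e^(−1.942) = 2.000 + 2.022 + 0.1446 + 0.4303 = 4.597.
F = −kT ln Z = −0.1215 × ln(4.597) = −0.1215 × 1.525 = -0.19 eV.

-0.19 eV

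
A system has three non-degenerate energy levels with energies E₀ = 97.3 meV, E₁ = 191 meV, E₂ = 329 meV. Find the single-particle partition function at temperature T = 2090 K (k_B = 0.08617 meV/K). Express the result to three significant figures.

Z = 1.09

k_BT = 0.08617 × 2090 K = 180.10 meV.
Eᵢ/kT = 0.54026, 1.0605, 1.8268.
Z = Σ e^(−Eᵢ/kT) = e^(−0.54026) + e^(−1.0605) + e^(−1.8268) = 0.58260 + 0.34628 + 0.16093 = 1.0898.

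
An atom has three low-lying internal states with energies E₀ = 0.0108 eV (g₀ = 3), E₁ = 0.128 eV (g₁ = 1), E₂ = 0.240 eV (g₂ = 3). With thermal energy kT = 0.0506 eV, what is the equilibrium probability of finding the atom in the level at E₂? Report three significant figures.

0.0103

Eᵢ/kT = 0.21344, 2.5296, 4.7431.
Z = Σ gᵢe^(−Eᵢ/kT) = 3·e^(−0.21344) + 1·e^(−2.5296) + 3·e^(−4.7431) = 2.4234 + 0.079691 + 0.026135 = 2.5292.
P₂ = g₂ e^(−E₂/kT) / Z = 0.026135/2.5292 = 0.0103.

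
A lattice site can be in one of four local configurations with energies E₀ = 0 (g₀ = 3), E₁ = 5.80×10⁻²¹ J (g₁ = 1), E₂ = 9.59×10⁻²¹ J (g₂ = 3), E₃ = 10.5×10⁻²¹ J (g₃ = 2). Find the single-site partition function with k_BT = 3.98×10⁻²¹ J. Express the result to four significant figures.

Z = 3.645

Eᵢ/kT = 0, 1.45729, 2.40955, 2.63819.
Z = Σ gᵢe^(−Eᵢ/kT) = 3·e^(−0) + 1·e^(−1.45729) + 3·e^(−2.40955) + 2·e^(−2.63819) = 3.00000 + 0.232866 + 0.269567 + 0.142981 = 3.64541.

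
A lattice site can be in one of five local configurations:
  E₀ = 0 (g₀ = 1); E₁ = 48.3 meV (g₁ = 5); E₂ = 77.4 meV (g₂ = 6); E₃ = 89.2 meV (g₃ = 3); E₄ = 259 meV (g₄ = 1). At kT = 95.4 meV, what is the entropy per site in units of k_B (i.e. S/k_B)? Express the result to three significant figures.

Eᵢ/kT = 0, 0.50629, 0.81132, 0.93501, 2.7149.
Z = Σ gᵢe^(−Eᵢ/kT) = 1·e^(−0) + 5·e^(−0.50629) + 6·e^(−0.81132) + 3·e^(−0.93501) + 1·e^(−2.7149) = 1.0000 + 3.0136 + 2.6656 + 1.1777 + 0.066212 = 7.9231.
⟨E⟩ = Σ EᵢPᵢ = 59.834 meV.
S/k_B = ln Z + ⟨E⟩/kT = ln(7.9231) + 59.834/95.4 = 2.0698 + 0.62719 = 2.70.

2.70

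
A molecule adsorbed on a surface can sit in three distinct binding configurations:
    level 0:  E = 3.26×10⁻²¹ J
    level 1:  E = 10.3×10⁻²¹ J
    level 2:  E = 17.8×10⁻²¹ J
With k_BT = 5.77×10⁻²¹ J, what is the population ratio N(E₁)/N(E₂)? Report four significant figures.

3.669

n₁/n₂ = exp[−(E₁−E₂)/kT] = exp(−(-7.5 ×10⁻²¹ J)/(5.77 ×10⁻²¹ J)) = exp(1.29983) = 3.669.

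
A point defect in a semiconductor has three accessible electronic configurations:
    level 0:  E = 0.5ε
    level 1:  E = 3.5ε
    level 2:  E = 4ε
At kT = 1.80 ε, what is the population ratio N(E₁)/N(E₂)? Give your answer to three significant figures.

n₁/n₂ = exp[−(E₁−E₂)/kT] = exp(−(-0.5ε)/(1.80ε)) = exp(0.27778) = 1.32.

1.32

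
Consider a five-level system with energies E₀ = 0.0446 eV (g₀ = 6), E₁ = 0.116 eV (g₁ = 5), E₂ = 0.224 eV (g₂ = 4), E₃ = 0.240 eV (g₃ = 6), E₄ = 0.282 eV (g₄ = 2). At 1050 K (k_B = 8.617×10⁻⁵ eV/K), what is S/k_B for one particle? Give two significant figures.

k_BT = 8.617×10⁻⁵ × 1050 K = 0.09048 eV.
Eᵢ/kT = 0.4929, 1.282, 2.476, 2.653, 3.117.
Z = Σ gᵢe^(−Eᵢ/kT) = 6·e^(−0.4929) + 5·e^(−1.282) + 4·e^(−2.476) + 6·e^(−2.653) + 2·e^(−3.117) = 3.665 + 1.387 + 0.3363 + 0.4226 + 0.08858 = 5.899.
⟨E⟩ = Σ EᵢPᵢ = 0.08918 eV.
S/k_B = ln Z + ⟨E⟩/kT = ln(5.899) + 0.08918/0.09048 = 1.775 + 0.9856 = 2.8.

2.8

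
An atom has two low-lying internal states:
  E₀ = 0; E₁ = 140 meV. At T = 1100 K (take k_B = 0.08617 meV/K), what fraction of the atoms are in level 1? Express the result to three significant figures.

0.186

k_BT = 0.08617 × 1100 K = 94.787 meV.
Eᵢ/kT = 0, 1.4770.
Z = Σ e^(−Eᵢ/kT) = e^(−0) + e^(−1.4770) = 1.0000 + 0.22832 = 1.2283.
P₁ = e^(−E₁/kT) / Z = 0.22832/1.2283 = 0.186.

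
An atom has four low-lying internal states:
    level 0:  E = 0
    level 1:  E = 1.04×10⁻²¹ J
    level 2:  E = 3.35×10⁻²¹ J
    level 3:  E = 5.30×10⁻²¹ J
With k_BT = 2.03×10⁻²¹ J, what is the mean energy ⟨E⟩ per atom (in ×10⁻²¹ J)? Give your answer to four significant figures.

0.8880 ×10⁻²¹ J

Eᵢ/kT = 0, 0.512315, 1.65025, 2.61084.
Z = Σ e^(−Eᵢ/kT) = e^(−0) + e^(−0.512315) + e^(−1.65025) + e^(−2.61084) = 1.00000 + 0.599107 + 0.192002 + 0.0734728 = 1.86458.
⟨E⟩ = Σ Eᵢ e^(−Eᵢ/kT) / Z = (0·1.00000 + 1.04·0.599107 + 3.35·0.192002 + 5.30·0.0734728) / 1.86458 = 0.8880 ×10⁻²¹ J.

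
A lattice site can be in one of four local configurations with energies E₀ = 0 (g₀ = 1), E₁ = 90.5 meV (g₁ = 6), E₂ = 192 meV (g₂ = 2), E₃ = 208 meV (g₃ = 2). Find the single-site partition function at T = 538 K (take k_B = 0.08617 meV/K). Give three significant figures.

k_BT = 0.08617 × 538 K = 46.359 meV.
Eᵢ/kT = 0, 1.9522, 4.1416, 4.4867.
Z = Σ gᵢe^(−Eᵢ/kT) = 1·e^(−0) + 6·e^(−1.9522) + 2·e^(−4.1416) + 2·e^(−4.4867) = 1.0000 + 0.85177 + 0.031795 + 0.022515 = 1.9061.

Z = 1.91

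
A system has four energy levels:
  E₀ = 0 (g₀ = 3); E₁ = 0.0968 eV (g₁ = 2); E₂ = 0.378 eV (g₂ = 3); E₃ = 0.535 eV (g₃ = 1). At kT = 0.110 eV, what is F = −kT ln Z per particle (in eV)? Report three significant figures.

-0.151 eV

Eᵢ/kT = 0, 0.88000, 3.4364, 4.8636.
Z = Σ gᵢe^(−Eᵢ/kT) = 3·e^(−0) + 2·e^(−0.88000) + 3·e^(−3.4364) + 1·e^(−4.8636) = 3.0000 + 0.82957 + 0.096541 + 0.0077226 = 3.9338.
F = −kT ln Z = −0.110 × ln(3.9338) = −0.110 × 1.3696 = -0.151 eV.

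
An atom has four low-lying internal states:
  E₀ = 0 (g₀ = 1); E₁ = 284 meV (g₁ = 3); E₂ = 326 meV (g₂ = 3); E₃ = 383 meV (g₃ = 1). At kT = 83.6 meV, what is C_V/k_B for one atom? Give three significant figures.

1.68

Eᵢ/kT = 0, 3.3971, 3.8995, 4.5813.
Z = Σ gᵢe^(−Eᵢ/kT) = 1·e^(−0) + 3·e^(−3.3971) + 3·e^(−3.8995) + 1·e^(−4.5813) = 1.0000 + 0.10041 + 0.060756 + 0.010242 = 1.1714.
⟨E⟩ = 44.601 meV, ⟨E²⟩ = 13708 meV².
C_V/k_B = (⟨E²⟩ − ⟨E⟩²)/(kT)² = (13708 − 1989.2)/6989.0 = 1.68.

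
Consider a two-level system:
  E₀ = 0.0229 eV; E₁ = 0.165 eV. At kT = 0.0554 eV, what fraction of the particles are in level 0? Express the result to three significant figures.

0.929

Eᵢ/kT = 0.41336, 2.9783.
Z = Σ e^(−Eᵢ/kT) = e^(−0.41336) + e^(−2.9783) = 0.66142 + 0.050879 = 0.71230.
P₀ = e^(−E₀/kT) / Z = 0.66142/0.71230 = 0.929.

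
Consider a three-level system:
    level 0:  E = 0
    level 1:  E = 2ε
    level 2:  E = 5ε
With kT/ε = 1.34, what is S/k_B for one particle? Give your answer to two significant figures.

0.56

Eᵢ/kT = 0, 1.493, 3.731.
Z = Σ e^(−Eᵢ/kT) = e^(−0) + e^(−1.493) + e^(−3.731) = 1.000 + 0.2247 + 0.02397 = 1.249.
⟨E⟩ = Σ EᵢPᵢ = 0.4558 ε.
S/k_B = ln Z + ⟨E⟩/kT = ln(1.249) + 0.4558/1.34 = 0.2223 + 0.3401 = 0.56.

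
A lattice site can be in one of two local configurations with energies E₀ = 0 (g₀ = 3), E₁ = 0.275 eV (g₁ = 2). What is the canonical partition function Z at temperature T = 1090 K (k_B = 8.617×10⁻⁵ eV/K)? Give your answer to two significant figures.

k_BT = 8.617×10⁻⁵ × 1090 K = 0.09393 eV.
Eᵢ/kT = 0, 2.928.
Z = Σ gᵢe^(−Eᵢ/kT) = 3·e^(−0) + 2·e^(−2.928) = 3.000 + 0.1070 = 3.107.

Z = 3.1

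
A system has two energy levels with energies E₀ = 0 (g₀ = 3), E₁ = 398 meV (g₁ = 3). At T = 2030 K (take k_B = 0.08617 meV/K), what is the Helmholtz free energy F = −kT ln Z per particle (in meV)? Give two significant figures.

-210 meV

k_BT = 0.08617 × 2030 K = 174.9 meV.
Eᵢ/kT = 0, 2.276.
Z = Σ gᵢe^(−Eᵢ/kT) = 3·e^(−0) + 3·e^(−2.276) = 3.000 + 0.3081 = 3.308.
F = −kT ln Z = −174.9 × ln(3.308) = −174.9 × 1.196 = -210 meV.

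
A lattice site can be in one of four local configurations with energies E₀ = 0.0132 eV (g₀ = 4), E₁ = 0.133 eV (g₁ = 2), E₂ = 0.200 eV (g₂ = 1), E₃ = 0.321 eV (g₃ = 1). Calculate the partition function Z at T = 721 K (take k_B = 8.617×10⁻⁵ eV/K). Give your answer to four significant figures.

Z = 3.515

k_BT = 8.617×10⁻⁵ × 721 K = 0.0621286 eV.
Eᵢ/kT = 0.212463, 2.14072, 3.21913, 5.16670.
Z = Σ gᵢe^(−Eᵢ/kT) = 4·e^(−0.212463) + 2·e^(−2.14072) + 1·e^(−3.21913) + 1·e^(−5.16670) = 3.23436 + 0.235140 + 0.0399898 + 0.00570336 = 3.51519.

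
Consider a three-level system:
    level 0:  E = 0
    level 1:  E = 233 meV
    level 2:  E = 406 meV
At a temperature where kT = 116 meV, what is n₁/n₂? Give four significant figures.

n₁/n₂ = exp[−(E₁−E₂)/kT] = exp(−(-173 meV)/(116 meV)) = exp(1.49138) = 4.443.

4.443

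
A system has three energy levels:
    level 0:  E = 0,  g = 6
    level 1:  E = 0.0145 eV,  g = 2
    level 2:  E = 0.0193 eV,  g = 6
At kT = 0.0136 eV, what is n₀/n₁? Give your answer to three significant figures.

n₀/n₁ = (g₀/g₁) exp[−(E₀−E₁)/kT] = (6/2) × exp(−(-0.0145 eV)/(0.0136 eV)) = (6/2) × exp(1.0662) = 8.71.

8.71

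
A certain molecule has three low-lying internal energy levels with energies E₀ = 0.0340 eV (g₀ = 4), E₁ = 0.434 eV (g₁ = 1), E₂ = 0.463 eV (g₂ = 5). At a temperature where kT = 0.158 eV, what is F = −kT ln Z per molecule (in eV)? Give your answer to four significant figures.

-0.2005 eV

Eᵢ/kT = 0.215190, 2.74684, 2.93038.
Z = Σ gᵢe^(−Eᵢ/kT) = 4·e^(−0.215190) + 1·e^(−2.74684) + 5·e^(−2.93038) = 3.22555 + 0.0641302 + 0.266884 = 3.55656.
F = −kT ln Z = −0.158 × ln(3.55656) = −0.158 × 1.26879 = -0.2005 eV.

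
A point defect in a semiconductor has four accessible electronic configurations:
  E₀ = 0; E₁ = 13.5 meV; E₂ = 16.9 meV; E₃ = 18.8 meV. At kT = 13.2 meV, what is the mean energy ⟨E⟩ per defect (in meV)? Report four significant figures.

7.495 meV

Eᵢ/kT = 0, 1.02273, 1.28030, 1.42424.
Z = Σ e^(−Eᵢ/kT) = e^(−0) + e^(−1.02273) + e^(−1.28030) + e^(−1.42424) = 1.00000 + 0.359612 + 0.277954 + 0.240691 = 1.87826.
⟨E⟩ = Σ Eᵢ e^(−Eᵢ/kT) / Z = (0·1.00000 + 13.5·0.359612 + 16.9·0.277954 + 18.8·0.240691) / 1.87826 = 7.495 meV.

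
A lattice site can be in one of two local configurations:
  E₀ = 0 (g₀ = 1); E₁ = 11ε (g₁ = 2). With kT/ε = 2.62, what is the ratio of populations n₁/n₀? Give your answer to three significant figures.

n₁/n₀ = (g₁/g₀) exp[−(E₁−E₀)/kT] = (2/1) × exp(−(11ε)/(2.62ε)) = (2/1) × exp(-4.1985) = 0.0300.

0.0300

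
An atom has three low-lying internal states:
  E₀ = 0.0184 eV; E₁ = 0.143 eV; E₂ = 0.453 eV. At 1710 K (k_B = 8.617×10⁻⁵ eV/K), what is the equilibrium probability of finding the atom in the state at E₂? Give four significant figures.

k_BT = 8.617×10⁻⁵ × 1710 K = 0.147351 eV.
Eᵢ/kT = 0.124872, 0.970472, 3.07429.
Z = Σ e^(−Eᵢ/kT) = e^(−0.124872) + e^(−0.970472) + e^(−3.07429) = 0.882610 + 0.378904 + 0.0462224 = 1.30774.
P₂ = e^(−E₂/kT) / Z = 0.0462224/1.30774 = 0.03535.

0.03535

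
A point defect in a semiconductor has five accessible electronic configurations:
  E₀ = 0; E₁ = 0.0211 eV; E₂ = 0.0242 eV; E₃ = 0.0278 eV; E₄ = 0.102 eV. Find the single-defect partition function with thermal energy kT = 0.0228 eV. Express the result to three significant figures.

Eᵢ/kT = 0, 0.92544, 1.0614, 1.2193, 4.4737.
Z = Σ e^(−Eᵢ/kT) = e^(−0) + e^(−0.92544) + e^(−1.0614) + e^(−1.2193) + e^(−4.4737) = 1.0000 + 0.39636 + 0.34597 + 0.29544 + 0.011405 = 2.0492.

Z = 2.05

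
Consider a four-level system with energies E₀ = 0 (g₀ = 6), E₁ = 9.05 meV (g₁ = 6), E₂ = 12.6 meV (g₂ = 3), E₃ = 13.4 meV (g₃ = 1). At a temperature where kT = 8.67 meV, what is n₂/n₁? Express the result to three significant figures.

0.332

n₂/n₁ = (g₂/g₁) exp[−(E₂−E₁)/kT] = (3/6) × exp(−(3.55 meV)/(8.67 meV)) = (3/6) × exp(-0.40946) = 0.332.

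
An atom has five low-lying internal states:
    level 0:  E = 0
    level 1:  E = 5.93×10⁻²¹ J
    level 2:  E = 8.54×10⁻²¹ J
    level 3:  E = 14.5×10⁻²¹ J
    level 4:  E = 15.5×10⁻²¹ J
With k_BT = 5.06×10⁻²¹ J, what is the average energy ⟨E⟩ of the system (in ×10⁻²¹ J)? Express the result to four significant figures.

Eᵢ/kT = 0, 1.17194, 1.68775, 2.86561, 3.06324.
Z = Σ e^(−Eᵢ/kT) = e^(−0) + e^(−1.17194) + e^(−1.68775) + e^(−2.86561) + e^(−3.06324) = 1.00000 + 0.309765 + 0.184935 + 0.0569484 + 0.0467360 = 1.59838.
⟨E⟩ = Σ Eᵢ e^(−Eᵢ/kT) / Z = (0·1.00000 + 5.93·0.309765 + 8.54·0.184935 + 14.5·0.0569484 + 15.5·0.0467360) / 1.59838 = 3.107 ×10⁻²¹ J.

3.107 ×10⁻²¹ J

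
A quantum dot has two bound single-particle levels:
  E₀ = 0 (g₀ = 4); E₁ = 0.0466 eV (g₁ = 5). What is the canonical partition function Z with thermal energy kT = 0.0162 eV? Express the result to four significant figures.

Z = 4.282

Eᵢ/kT = 0, 2.87654.
Z = Σ gᵢe^(−Eᵢ/kT) = 4·e^(−0) + 5·e^(−2.87654) = 4.00000 + 0.281647 = 4.28165.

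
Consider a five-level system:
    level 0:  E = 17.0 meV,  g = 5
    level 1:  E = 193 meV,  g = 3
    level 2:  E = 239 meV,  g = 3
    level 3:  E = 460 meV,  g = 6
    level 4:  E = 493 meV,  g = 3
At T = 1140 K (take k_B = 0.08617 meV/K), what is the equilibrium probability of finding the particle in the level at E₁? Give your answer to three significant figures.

k_BT = 0.08617 × 1140 K = 98.234 meV.
Eᵢ/kT = 0.17306, 1.9647, 2.4330, 4.6827, 5.0186.
Z = Σ gᵢe^(−Eᵢ/kT) = 5·e^(−0.17306) + 3·e^(−1.9647) + 3·e^(−2.4330) + 6·e^(−4.6827) + 3·e^(−5.0186) = 4.2054 + 0.42059 + 0.26332 + 0.055524 + 0.019841 = 4.9647.
P₁ = g₁ e^(−E₁/kT) / Z = 0.42059/4.9647 = 0.0847.

0.0847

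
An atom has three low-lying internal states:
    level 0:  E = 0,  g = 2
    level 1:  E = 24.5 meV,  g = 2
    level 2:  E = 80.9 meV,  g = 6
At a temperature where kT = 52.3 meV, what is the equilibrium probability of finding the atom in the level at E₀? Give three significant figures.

0.442

Eᵢ/kT = 0, 0.46845, 1.5468.
Z = Σ gᵢe^(−Eᵢ/kT) = 2·e^(−0) + 2·e^(−0.46845) + 6·e^(−1.5468) = 2.0000 + 1.2519 + 1.2776 = 4.5295.
P₀ = g₀ e^(−E₀/kT) / Z = 2.0000/4.5295 = 0.442.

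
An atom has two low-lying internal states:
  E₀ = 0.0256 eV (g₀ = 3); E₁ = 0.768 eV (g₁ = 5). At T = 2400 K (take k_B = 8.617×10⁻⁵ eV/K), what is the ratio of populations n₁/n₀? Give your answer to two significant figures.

0.046

k_BT = 8.617×10⁻⁵ × 2400 K = 0.2068 eV.
n₁/n₀ = (g₁/g₀) exp[−(E₁−E₀)/kT] = (5/3) × exp(−(0.7424 eV)/(0.2068 eV)) = (5/3) × exp(-3.590) = 0.046.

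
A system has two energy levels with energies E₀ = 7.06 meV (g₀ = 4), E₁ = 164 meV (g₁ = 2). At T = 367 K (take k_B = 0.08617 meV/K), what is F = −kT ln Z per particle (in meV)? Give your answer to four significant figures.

k_BT = 0.08617 × 367 K = 31.6244 meV.
Eᵢ/kT = 0.223245, 5.18587.
Z = Σ gᵢe^(−Eᵢ/kT) = 4·e^(−0.223245) + 2·e^(−5.18587) = 3.19968 + 0.0111901 = 3.21087.
F = −kT ln Z = −31.6244 × ln(3.21087) = −31.6244 × 1.16654 = -36.89 meV.

-36.89 meV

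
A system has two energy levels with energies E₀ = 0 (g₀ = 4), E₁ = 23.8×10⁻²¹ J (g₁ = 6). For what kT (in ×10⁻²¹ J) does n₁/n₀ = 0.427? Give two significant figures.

19 ×10⁻²¹ J

n₁/n₀ = (g₁/g₀) exp[−(E₁−E₀)/kT] = 0.427.
⇒ (E₁−E₀)/kT = ln((6/4)/0.427) = ln(3.513) = 1.256.
kT = 23.8 ×10⁻²¹ J / 1.256 = 19 ×10⁻²¹ J.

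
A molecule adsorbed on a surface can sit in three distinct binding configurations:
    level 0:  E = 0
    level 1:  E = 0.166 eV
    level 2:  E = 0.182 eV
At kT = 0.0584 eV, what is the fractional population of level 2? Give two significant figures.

Eᵢ/kT = 0, 2.842, 3.116.
Z = Σ e^(−Eᵢ/kT) = e^(−0) + e^(−2.842) + e^(−3.116) = 1.000 + 0.05831 + 0.04433 = 1.103.
P₂ = e^(−E₂/kT) / Z = 0.04433/1.103 = 0.040.

0.040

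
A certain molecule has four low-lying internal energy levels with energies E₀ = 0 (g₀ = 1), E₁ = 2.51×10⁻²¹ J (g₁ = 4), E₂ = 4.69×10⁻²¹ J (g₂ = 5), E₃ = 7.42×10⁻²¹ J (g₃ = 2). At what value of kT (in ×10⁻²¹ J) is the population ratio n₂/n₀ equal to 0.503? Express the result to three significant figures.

n₂/n₀ = (g₂/g₀) exp[−(E₂−E₀)/kT] = 0.503.
⇒ (E₂−E₀)/kT = ln((5/1)/0.503) = ln(9.9404) = 2.2966.
kT = 4.69 ×10⁻²¹ J / 2.2966 = 2.04 ×10⁻²¹ J.

2.04 ×10⁻²¹ J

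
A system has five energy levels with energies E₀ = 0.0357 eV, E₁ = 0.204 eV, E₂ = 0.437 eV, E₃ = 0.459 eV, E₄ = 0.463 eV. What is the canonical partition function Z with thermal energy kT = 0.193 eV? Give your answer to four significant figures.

Z = 1.466

Eᵢ/kT = 0.184974, 1.05699, 2.26425, 2.37824, 2.39896.
Z = Σ e^(−Eᵢ/kT) = e^(−0.184974) + e^(−1.05699) + e^(−2.26425) + e^(−2.37824) + e^(−2.39896) = 0.831126 + 0.347500 + 0.103908 + 0.0927136 + 0.0908123 = 1.46606.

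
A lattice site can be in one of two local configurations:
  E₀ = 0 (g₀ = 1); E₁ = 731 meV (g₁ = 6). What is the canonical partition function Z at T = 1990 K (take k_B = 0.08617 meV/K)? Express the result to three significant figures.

Z = 1.08

k_BT = 0.08617 × 1990 K = 171.48 meV.
Eᵢ/kT = 0, 4.2629.
Z = Σ gᵢe^(−Eᵢ/kT) = 1·e^(−0) + 6·e^(−4.2629) = 1.0000 + 0.084488 = 1.0845.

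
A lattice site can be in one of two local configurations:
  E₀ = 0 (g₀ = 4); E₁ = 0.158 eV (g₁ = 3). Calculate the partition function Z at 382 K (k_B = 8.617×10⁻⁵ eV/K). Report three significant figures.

Z = 4.02

k_BT = 8.617×10⁻⁵ × 382 K = 0.032917 eV.
Eᵢ/kT = 0, 4.8000.
Z = Σ gᵢe^(−Eᵢ/kT) = 4·e^(−0) + 3·e^(−4.8000) = 4.0000 + 0.024689 = 4.0247.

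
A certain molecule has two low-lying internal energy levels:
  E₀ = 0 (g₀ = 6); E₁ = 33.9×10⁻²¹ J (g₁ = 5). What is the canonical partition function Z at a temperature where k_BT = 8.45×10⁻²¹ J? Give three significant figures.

Eᵢ/kT = 0, 4.0118.
Z = Σ gᵢe^(−Eᵢ/kT) = 6·e^(−0) + 5·e^(−4.0118) = 6.0000 + 0.090504 = 6.0905.

Z = 6.09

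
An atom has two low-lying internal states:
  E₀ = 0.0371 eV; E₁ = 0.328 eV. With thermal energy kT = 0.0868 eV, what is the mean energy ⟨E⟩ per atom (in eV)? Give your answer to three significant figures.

Eᵢ/kT = 0.42742, 3.7788.
Z = Σ e^(−Eᵢ/kT) = e^(−0.42742) + e^(−3.7788) = 0.65219 + 0.022850 = 0.67504.
⟨E⟩ = Σ Eᵢ e^(−Eᵢ/kT) / Z = (0.0371·0.65219 + 0.328·0.022850) / 0.67504 = 0.0469 eV.

0.0469 eV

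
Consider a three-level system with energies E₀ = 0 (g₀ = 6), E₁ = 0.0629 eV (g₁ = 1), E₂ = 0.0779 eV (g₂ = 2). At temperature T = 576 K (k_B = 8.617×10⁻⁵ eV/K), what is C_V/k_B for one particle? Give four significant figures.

k_BT = 8.617×10⁻⁵ × 576 K = 0.0496339 eV.
Eᵢ/kT = 0, 1.26728, 1.56949.
Z = Σ gᵢe^(−Eᵢ/kT) = 6·e^(−0) + 1·e^(−1.26728) + 2·e^(−1.56949) = 6.00000 + 0.281597 + 0.416303 = 6.69790.
⟨E⟩ = 0.00748629 eV, ⟨E²⟩ = 0.000543515 eV².
C_V/k_B = (⟨E²⟩ − ⟨E⟩²)/(kT)² = (0.000543515 − 0.0000560445)/0.00246352 = 0.1979.

0.1979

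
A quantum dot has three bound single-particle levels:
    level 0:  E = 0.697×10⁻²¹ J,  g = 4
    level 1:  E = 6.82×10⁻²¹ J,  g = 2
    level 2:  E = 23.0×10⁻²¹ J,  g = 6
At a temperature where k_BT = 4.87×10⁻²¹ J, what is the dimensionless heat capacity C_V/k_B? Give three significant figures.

0.427

Eᵢ/kT = 0.14312, 1.4004, 4.7228.
Z = Σ gᵢe^(−Eᵢ/kT) = 4·e^(−0.14312) + 2·e^(−1.4004) + 6·e^(−4.7228) = 3.4666 + 0.49300 + 0.053342 = 4.0129.
⟨E⟩ = 1.7457, ⟨E²⟩ = 13.166.
C_V/k_B = (⟨E²⟩ − ⟨E⟩²)/(kT)² = (13.166 − 3.0475)/23.717 = 0.427.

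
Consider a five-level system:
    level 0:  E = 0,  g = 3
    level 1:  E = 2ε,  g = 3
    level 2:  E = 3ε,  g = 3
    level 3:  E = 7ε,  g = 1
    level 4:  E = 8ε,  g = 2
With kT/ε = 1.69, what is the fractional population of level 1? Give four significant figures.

0.2060

Eᵢ/kT = 0, 1.18343, 1.77515, 4.14201, 4.73373.
Z = Σ gᵢe^(−Eᵢ/kT) = 3·e^(−0) + 3·e^(−1.18343) + 3·e^(−1.77515) + 1·e^(−4.14201) + 2·e^(−4.73373) = 3.00000 + 0.918680 + 0.508374 + 0.0158909 + 0.0175872 = 4.46053.
P₁ = g₁ e^(−E₁/kT) / Z = 0.918680/4.46053 = 0.2060.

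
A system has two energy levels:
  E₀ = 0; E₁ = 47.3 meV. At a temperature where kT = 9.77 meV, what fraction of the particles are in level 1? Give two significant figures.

0.0078

Eᵢ/kT = 0, 4.841.
Z = Σ e^(−Eᵢ/kT) = e^(−0) + e^(−4.841) = 1.000 + 0.007899 = 1.008.
P₁ = e^(−E₁/kT) / Z = 0.007899/1.008 = 0.0078.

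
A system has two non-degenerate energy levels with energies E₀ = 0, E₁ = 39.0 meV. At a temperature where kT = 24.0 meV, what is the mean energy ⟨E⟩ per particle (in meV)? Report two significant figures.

6.4 meV

Eᵢ/kT = 0, 1.625.
Z = Σ e^(−Eᵢ/kT) = e^(−0) + e^(−1.625) = 1.000 + 0.1969 = 1.197.
⟨E⟩ = Σ Eᵢ e^(−Eᵢ/kT) / Z = (0·1.000 + 39.0·0.1969) / 1.197 = 6.4 meV.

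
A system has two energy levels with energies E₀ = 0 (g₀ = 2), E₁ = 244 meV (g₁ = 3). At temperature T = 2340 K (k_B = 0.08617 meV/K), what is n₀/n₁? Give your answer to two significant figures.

k_BT = 0.08617 × 2340 K = 201.6 meV.
n₀/n₁ = (g₀/g₁) exp[−(E₀−E₁)/kT] = (2/3) × exp(−(-244 meV)/(201.6 meV)) = (2/3) × exp(1.210) = 2.2.

2.2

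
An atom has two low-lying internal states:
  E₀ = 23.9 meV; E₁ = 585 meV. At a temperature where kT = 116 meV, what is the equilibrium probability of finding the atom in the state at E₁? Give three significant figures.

0.00787

Eᵢ/kT = 0.20603, 5.0431.
Z = Σ e^(−Eᵢ/kT) = e^(−0.20603) + e^(−5.0431) = 0.81381 + 0.0064537 = 0.82026.
P₁ = e^(−E₁/kT) / Z = 0.0064537/0.82026 = 0.00787.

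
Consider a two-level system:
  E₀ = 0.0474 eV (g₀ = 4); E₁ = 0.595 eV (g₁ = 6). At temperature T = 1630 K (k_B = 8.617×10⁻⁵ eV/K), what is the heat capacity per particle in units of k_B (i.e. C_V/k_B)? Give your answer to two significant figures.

k_BT = 8.617×10⁻⁵ × 1630 K = 0.1405 eV.
Eᵢ/kT = 0.3374, 4.235.
Z = Σ gᵢe^(−Eᵢ/kT) = 4·e^(−0.3374) + 6·e^(−4.235) = 2.854 + 0.08688 = 2.941.
⟨E⟩ = 0.06357 eV, ⟨E²⟩ = 0.01264 eV².
C_V/k_B = (⟨E²⟩ − ⟨E⟩²)/(kT)² = (0.01264 − 0.004041)/0.01974 = 0.44.

0.44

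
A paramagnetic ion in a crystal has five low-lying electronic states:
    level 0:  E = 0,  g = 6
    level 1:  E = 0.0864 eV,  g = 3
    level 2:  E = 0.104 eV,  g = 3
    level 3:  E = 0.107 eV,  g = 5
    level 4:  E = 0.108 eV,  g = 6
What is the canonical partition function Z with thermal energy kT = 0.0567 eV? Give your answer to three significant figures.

Z = 8.78

Eᵢ/kT = 0, 1.5238, 1.8342, 1.8871, 1.9048.
Z = Σ gᵢe^(−Eᵢ/kT) = 6·e^(−0) + 3·e^(−1.5238) + 3·e^(−1.8342) + 5·e^(−1.8871) + 6·e^(−1.9048) = 6.0000 + 0.65365 + 0.47922 + 0.75755 + 0.89311 = 8.7835.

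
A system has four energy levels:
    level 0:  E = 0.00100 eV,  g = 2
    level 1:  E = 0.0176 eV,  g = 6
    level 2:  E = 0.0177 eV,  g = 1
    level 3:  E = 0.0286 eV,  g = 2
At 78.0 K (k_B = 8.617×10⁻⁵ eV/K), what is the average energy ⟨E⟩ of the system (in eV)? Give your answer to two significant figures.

0.0051 eV

k_BT = 8.617×10⁻⁵ × 78.0 K = 0.006721 eV.
Eᵢ/kT = 0.1488, 2.619, 2.634, 4.255.
Z = Σ gᵢe^(−Eᵢ/kT) = 2·e^(−0.1488) + 6·e^(−2.619) + 1·e^(−2.634) + 2·e^(−4.255) = 1.723 + 0.4373 + 0.07179 + 0.02839 = 2.260.
⟨E⟩ = Σ Eᵢ gᵢe^(−Eᵢ/kT) / Z = (0.00100·1.723 + 0.0176·0.4373 + 0.0177·0.07179 + 0.0286·0.02839) / 2.260 = 0.0051 eV.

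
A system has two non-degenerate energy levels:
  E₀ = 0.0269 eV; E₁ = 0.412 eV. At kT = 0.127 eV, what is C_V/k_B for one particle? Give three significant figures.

0.403

Eᵢ/kT = 0.21181, 3.2441.
Z = Σ e^(−Eᵢ/kT) = e^(−0.21181) + e^(−3.2441) = 0.80912 + 0.039004 = 0.84812.
⟨E⟩ = 0.044610 eV, ⟨E²⟩ = 0.0084967 eV².
C_V/k_B = (⟨E²⟩ − ⟨E⟩²)/(kT)² = (0.0084967 − 0.0019901)/0.016129 = 0.403.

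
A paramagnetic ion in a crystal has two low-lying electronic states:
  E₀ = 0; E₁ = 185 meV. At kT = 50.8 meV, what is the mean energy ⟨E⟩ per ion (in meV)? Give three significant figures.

Eᵢ/kT = 0, 3.6417.
Z = Σ e^(−Eᵢ/kT) = e^(−0) + e^(−3.6417) = 1.0000 + 0.026208 = 1.0262.
⟨E⟩ = Σ Eᵢ e^(−Eᵢ/kT) / Z = (0·1.0000 + 185·0.026208) / 1.0262 = 4.72 meV.

4.72 meV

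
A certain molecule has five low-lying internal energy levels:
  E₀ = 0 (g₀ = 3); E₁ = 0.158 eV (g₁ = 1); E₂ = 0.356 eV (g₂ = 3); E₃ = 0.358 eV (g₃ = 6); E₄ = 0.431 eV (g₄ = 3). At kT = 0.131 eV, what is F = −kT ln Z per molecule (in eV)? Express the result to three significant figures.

Eᵢ/kT = 0, 1.2061, 2.7176, 2.7328, 3.2901.
Z = Σ gᵢe^(−Eᵢ/kT) = 3·e^(−0) + 1·e^(−1.2061) + 3·e^(−2.7176) + 6·e^(−2.7328) + 3·e^(−3.2901) = 3.0000 + 0.29936 + 0.19810 + 0.39022 + 0.11175 = 3.9994.
F = −kT ln Z = −0.131 × ln(3.9994) = −0.131 × 1.3861 = -0.182 eV.

-0.182 eV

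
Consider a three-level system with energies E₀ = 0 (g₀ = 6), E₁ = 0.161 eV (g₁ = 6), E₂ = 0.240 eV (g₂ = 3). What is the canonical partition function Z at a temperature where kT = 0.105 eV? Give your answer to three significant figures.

Eᵢ/kT = 0, 1.5333, 2.2857.
Z = Σ gᵢe^(−Eᵢ/kT) = 6·e^(−0) + 6·e^(−1.5333) + 3·e^(−2.2857) = 6.0000 + 1.2949 + 0.30511 = 7.6000.

Z = 7.60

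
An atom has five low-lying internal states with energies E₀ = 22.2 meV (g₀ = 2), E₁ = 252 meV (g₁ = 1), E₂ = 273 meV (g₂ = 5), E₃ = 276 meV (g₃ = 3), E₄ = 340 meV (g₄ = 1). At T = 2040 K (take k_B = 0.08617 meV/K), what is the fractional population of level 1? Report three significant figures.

0.0623

k_BT = 0.08617 × 2040 K = 175.79 meV.
Eᵢ/kT = 0.12629, 1.4335, 1.5530, 1.5701, 1.9341.
Z = Σ gᵢe^(−Eᵢ/kT) = 2·e^(−0.12629) + 1·e^(−1.4335) + 5·e^(−1.5530) + 3·e^(−1.5701) + 1·e^(−1.9341) = 1.7627 + 0.23847 + 1.0581 + 0.62407 + 0.14455 = 3.8279.
P₁ = g₁ e^(−E₁/kT) / Z = 0.23847/3.8279 = 0.0623.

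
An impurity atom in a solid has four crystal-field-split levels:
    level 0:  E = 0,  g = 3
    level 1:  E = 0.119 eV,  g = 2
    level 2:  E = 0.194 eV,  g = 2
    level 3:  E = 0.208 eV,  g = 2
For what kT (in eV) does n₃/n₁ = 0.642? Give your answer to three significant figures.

0.201 eV

n₃/n₁ = (g₃/g₁) exp[−(E₃−E₁)/kT] = 0.642.
⇒ (E₃−E₁)/kT = ln((2/2)/0.642) = ln(1.5576) = 0.44315.
kT = 0.089 eV / 0.44315 = 0.201 eV.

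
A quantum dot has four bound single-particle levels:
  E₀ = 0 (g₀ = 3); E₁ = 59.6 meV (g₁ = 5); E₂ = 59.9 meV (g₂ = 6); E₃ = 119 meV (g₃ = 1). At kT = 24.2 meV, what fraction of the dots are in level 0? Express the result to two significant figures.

Eᵢ/kT = 0, 2.463, 2.475, 4.917.
Z = Σ gᵢe^(−Eᵢ/kT) = 3·e^(−0) + 5·e^(−2.463) + 6·e^(−2.475) + 1·e^(−4.917) = 3.000 + 0.4259 + 0.5050 + 0.007321 = 3.938.
P₀ = g₀ e^(−E₀/kT) / Z = 3.000/3.938 = 0.76.

0.76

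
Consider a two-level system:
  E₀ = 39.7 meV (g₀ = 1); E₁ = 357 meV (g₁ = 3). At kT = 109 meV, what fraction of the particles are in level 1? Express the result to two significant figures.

Eᵢ/kT = 0.3642, 3.275.
Z = Σ gᵢe^(−Eᵢ/kT) = 1·e^(−0.3642) + 3·e^(−3.275) = 0.6948 + 0.1135 = 0.8083.
P₁ = g₁ e^(−E₁/kT) / Z = 0.1135/0.8083 = 0.14.

0.14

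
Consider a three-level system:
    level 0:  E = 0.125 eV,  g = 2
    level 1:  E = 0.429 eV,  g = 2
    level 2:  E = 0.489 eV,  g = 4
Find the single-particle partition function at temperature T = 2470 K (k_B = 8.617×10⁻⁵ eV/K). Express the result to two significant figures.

k_BT = 8.617×10⁻⁵ × 2470 K = 0.2128 eV.
Eᵢ/kT = 0.5874, 2.016, 2.298.
Z = Σ gᵢe^(−Eᵢ/kT) = 2·e^(−0.5874) + 2·e^(−2.016) + 4·e^(−2.298) = 1.112 + 0.2664 + 0.4018 = 1.780.

Z = 1.8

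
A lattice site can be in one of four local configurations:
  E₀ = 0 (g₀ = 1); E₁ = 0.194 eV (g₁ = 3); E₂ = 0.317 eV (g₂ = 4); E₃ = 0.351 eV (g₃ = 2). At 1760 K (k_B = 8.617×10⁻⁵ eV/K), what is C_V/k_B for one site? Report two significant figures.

0.79

k_BT = 8.617×10⁻⁵ × 1760 K = 0.1517 eV.
Eᵢ/kT = 0, 1.279, 2.090, 2.314.
Z = Σ gᵢe^(−Eᵢ/kT) = 1·e^(−0) + 3·e^(−1.279) + 4·e^(−2.090) + 2·e^(−2.314) = 1.000 + 0.8349 + 0.4947 + 0.1977 = 2.527.
⟨E⟩ = 0.1536 eV, ⟨E²⟩ = 0.04175 eV².
C_V/k_B = (⟨E²⟩ − ⟨E⟩²)/(kT)² = (0.04175 − 0.02359)/0.02301 = 0.79.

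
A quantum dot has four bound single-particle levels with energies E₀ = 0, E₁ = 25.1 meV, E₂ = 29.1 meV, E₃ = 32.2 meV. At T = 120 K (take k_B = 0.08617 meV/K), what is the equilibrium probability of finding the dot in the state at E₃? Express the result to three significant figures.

0.0372

k_BT = 0.08617 × 120 K = 10.340 meV.
Eᵢ/kT = 0, 2.4275, 2.8143, 3.1141.
Z = Σ e^(−Eᵢ/kT) = e^(−0) + e^(−2.4275) + e^(−2.8143) + e^(−3.1141) = 1.0000 + 0.088257 + 0.059947 + 0.044418 = 1.1926.
P₃ = e^(−E₃/kT) / Z = 0.044418/1.1926 = 0.0372.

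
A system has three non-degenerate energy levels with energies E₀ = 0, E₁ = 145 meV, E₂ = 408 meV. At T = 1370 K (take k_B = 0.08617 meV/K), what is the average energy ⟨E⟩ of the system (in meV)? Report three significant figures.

41.8 meV

k_BT = 0.08617 × 1370 K = 118.05 meV.
Eᵢ/kT = 0, 1.2283, 3.4562.
Z = Σ e^(−Eᵢ/kT) = e^(−0) + e^(−1.2283) + e^(−3.4562) = 1.0000 + 0.29279 + 0.031549 = 1.3243.
⟨E⟩ = Σ Eᵢ e^(−Eᵢ/kT) / Z = (0·1.0000 + 145·0.29279 + 408·0.031549) / 1.3243 = 41.8 meV.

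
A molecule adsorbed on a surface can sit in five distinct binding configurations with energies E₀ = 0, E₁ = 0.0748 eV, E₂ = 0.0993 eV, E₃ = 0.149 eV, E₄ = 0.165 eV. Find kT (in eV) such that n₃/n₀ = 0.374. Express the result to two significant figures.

n₃/n₀ = exp[−(E₃−E₀)/kT] = 0.374.
⇒ (E₃−E₀)/kT = ln(1/0.374) = ln(2.674) = 0.9836.
kT = 0.149 eV / 0.9836 = 0.15 eV.

0.15 eV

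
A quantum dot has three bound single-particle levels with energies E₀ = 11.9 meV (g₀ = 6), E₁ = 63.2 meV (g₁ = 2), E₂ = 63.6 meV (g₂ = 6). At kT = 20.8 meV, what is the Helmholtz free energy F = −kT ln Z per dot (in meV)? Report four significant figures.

-27.57 meV

Eᵢ/kT = 0.572115, 3.03846, 3.05769.
Z = Σ gᵢe^(−Eᵢ/kT) = 6·e^(−0.572115) + 2·e^(−3.03846) + 6·e^(−3.05769) = 3.38598 + 0.0958172 + 0.281977 = 3.76377.
F = −kT ln Z = −20.8 × ln(3.76377) = −20.8 × 1.32542 = -27.57 meV.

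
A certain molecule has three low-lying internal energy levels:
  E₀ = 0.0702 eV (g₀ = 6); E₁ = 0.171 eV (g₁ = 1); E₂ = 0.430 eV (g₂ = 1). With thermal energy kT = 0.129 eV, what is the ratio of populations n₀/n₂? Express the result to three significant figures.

97.6

n₀/n₂ = (g₀/g₂) exp[−(E₀−E₂)/kT] = (6/1) × exp(−(-0.3598 eV)/(0.129 eV)) = (6/1) × exp(2.7891) = 97.6.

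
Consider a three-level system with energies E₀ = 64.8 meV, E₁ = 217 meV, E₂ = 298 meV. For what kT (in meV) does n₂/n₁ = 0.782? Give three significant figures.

329 meV

n₂/n₁ = exp[−(E₂−E₁)/kT] = 0.782.
⇒ (E₂−E₁)/kT = ln(1/0.782) = ln(1.2788) = 0.24592.
kT = 81 meV / 0.24592 = 329 meV.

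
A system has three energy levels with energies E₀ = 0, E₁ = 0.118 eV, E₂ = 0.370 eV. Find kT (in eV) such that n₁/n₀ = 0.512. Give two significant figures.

n₁/n₀ = exp[−(E₁−E₀)/kT] = 0.512.
⇒ (E₁−E₀)/kT = ln(1/0.512) = ln(1.953) = 0.6694.
kT = 0.118 eV / 0.6694 = 0.18 eV.

0.18 eV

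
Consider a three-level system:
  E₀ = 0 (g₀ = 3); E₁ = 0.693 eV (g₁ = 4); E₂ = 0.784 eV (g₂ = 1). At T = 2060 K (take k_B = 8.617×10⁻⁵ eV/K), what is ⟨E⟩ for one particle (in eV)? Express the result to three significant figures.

k_BT = 8.617×10⁻⁵ × 2060 K = 0.17751 eV.
Eᵢ/kT = 0, 3.9040, 4.4167.
Z = Σ gᵢe^(−Eᵢ/kT) = 3·e^(−0) + 4·e^(−3.9040) + 1·e^(−4.4167) = 3.0000 + 0.080644 + 0.012074 = 3.0927.
⟨E⟩ = Σ Eᵢ gᵢe^(−Eᵢ/kT) / Z = (0·3.0000 + 0.693·0.080644 + 0.784·0.012074) / 3.0927 = 0.0211 eV.

0.0211 eV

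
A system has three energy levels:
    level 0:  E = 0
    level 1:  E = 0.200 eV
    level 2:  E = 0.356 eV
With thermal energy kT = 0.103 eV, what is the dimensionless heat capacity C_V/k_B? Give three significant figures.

0.672

Eᵢ/kT = 0, 1.9417, 3.4563.
Z = Σ e^(−Eᵢ/kT) = e^(−0) + e^(−1.9417) + e^(−3.4563) = 1.0000 + 0.14346 + 0.031546 = 1.1750.
⟨E⟩ = 0.033976 eV, ⟨E²⟩ = 0.0082863 eV².
C_V/k_B = (⟨E²⟩ − ⟨E⟩²)/(kT)² = (0.0082863 − 0.0011544)/0.010609 = 0.672.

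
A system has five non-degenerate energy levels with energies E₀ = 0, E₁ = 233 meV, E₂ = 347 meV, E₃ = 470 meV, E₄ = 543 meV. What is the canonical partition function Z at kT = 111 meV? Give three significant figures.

Z = 1.19

Eᵢ/kT = 0, 2.0991, 3.1261, 4.2342, 4.8919.
Z = Σ e^(−Eᵢ/kT) = e^(−0) + e^(−2.0991) + e^(−3.1261) + e^(−4.2342) + e^(−4.8919) = 1.0000 + 0.12257 + 0.043889 + 0.014491 + 0.0075071 = 1.1885.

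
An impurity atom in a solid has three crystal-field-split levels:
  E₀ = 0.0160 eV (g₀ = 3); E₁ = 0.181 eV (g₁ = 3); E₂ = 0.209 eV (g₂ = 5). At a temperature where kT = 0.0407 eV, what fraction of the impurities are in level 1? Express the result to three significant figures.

Eᵢ/kT = 0.39312, 4.4472, 5.1351.
Z = Σ gᵢe^(−Eᵢ/kT) = 3·e^(−0.39312) + 3·e^(−4.4472) + 5·e^(−5.1351) = 2.0248 + 0.035134 + 0.029432 = 2.0894.
P₁ = g₁ e^(−E₁/kT) / Z = 0.035134/2.0894 = 0.0168.

0.0168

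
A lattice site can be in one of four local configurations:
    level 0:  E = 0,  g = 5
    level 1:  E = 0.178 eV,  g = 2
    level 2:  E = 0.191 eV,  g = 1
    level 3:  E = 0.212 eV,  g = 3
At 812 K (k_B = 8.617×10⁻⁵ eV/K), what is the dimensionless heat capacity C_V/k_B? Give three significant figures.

k_BT = 8.617×10⁻⁵ × 812 K = 0.069970 eV.
Eᵢ/kT = 0, 2.5439, 2.7297, 3.0299.
Z = Σ gᵢe^(−Eᵢ/kT) = 5·e^(−0) + 2·e^(−2.5439) + 1·e^(−2.7297) + 3·e^(−3.0299) = 5.0000 + 0.15712 + 0.065239 + 0.14496 = 5.3673.
⟨E⟩ = 0.013258 eV, ⟨E²⟩ = 0.0025848 eV².
C_V/k_B = (⟨E²⟩ − ⟨E⟩²)/(kT)² = (0.0025848 − 0.00017577)/0.0048958 = 0.492.

0.492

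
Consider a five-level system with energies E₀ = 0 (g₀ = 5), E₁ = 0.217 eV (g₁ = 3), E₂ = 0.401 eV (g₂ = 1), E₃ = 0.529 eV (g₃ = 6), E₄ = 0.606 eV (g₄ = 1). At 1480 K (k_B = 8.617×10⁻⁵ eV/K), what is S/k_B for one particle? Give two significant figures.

2.0

k_BT = 8.617×10⁻⁵ × 1480 K = 0.1275 eV.
Eᵢ/kT = 0, 1.702, 3.145, 4.149, 4.753.
Z = Σ gᵢe^(−Eᵢ/kT) = 5·e^(−0) + 3·e^(−1.702) + 1·e^(−3.145) + 6·e^(−4.149) + 1·e^(−4.753) = 5.000 + 0.5470 + 0.04307 + 0.09468 + 0.008626 = 5.693.
⟨E⟩ = Σ EᵢPᵢ = 0.03360 eV.
S/k_B = ln Z + ⟨E⟩/kT = ln(5.693) + 0.03360/0.1275 = 1.739 + 0.2635 = 2.0.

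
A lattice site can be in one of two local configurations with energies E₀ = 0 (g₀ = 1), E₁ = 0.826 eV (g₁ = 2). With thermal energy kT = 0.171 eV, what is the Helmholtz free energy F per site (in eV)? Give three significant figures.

Eᵢ/kT = 0, 4.8304.
Z = Σ gᵢe^(−Eᵢ/kT) = 1·e^(−0) + 2·e^(−4.8304) = 1.0000 + 0.015967 = 1.0160.
F = −kT ln Z = −0.171 × ln(1.0160) = −0.171 × 0.015873 = -0.00271 eV.

-0.00271 eV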